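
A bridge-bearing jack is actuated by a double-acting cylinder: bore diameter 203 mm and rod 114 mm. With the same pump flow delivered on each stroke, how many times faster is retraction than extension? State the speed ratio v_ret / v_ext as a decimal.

v_ret/v_ext ≈ 1.46

Cap-side area A_cap = π/4 × (203 mm)² = 32370 mm^2
Rod-side annular area A_ann = π/4 × (203² − 114²) = 22160 mm^2
For equal Q, v ∝ 1/A, so v_ret/v_ext = A_cap/A_ann.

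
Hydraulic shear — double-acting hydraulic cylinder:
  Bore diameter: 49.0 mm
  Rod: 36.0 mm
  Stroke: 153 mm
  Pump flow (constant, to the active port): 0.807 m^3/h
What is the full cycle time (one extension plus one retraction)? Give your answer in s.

t ≈ 1.88 s

Cap-side area A_cap = π/4 × (49.0 mm)² = 1886 mm^2
Rod-side annular area A_ann = π/4 × (49.0² − 36.0²) = 867.9 mm^2
t_ext = A_cap·L/Q = 1.287 s
t_ret = A_ann·L/Q = 0.5923 s
t_cycle = t_ext + t_ret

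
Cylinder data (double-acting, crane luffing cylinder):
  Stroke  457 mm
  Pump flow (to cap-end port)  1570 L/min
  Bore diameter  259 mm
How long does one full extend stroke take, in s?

t ≈ 0.920 s

Cap-side area A_cap = π/4 × (259 mm)² = 52690 mm^2
Swept volume V = A × L; t = V / Q = A·L / Q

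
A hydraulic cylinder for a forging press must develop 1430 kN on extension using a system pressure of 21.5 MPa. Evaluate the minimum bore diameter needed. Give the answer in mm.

D ≈ 291 mm

Extension force acts on the full piston face: F = P × (π/4)D².
D = √(4F / (πP)) = √(4 × 1430 kN / (π × 21.5 MPa))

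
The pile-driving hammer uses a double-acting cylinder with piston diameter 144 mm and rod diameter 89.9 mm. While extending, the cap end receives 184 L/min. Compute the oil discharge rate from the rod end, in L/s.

Cap-side area A_cap = π/4 × (144 mm)² = 16290 mm^2
Rod-side annular area A_ann = π/4 × (144² − 89.9²) = 9938 mm^2
Piston speed v = Q_in/A_cap; rod-end outflow Q_out = v × A_ann = Q_in × A_ann/A_cap.

Q_out ≈ 1.87 L/s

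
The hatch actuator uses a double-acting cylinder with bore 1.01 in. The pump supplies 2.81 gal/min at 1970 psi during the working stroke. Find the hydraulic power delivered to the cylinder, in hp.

W ≈ 3.23 hp

Hydraulic power = P × Q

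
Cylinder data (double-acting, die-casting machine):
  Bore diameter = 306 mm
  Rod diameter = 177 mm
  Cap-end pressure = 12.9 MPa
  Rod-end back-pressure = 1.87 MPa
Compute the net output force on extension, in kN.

F ≈ 857 kN

Cap-side area A_cap = π/4 × (306 mm)² = 73540 mm^2
Rod-side annular area A_ann = π/4 × (306² − 177²) = 48940 mm^2
Net thrust = P_cap·A_cap − P_rod·A_ann = 948.7 kN − 91.51 kN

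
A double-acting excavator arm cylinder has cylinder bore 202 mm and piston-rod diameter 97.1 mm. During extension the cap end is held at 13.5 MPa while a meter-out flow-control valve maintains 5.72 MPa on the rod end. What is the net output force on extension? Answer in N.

F ≈ 2.92e5 N

Cap-side area A_cap = π/4 × (202 mm)² = 32050 mm^2
Rod-side annular area A_ann = π/4 × (202² − 97.1²) = 24640 mm^2
Net thrust = P_cap·A_cap − P_rod·A_ann = 4.326e5 N − 1.410e5 N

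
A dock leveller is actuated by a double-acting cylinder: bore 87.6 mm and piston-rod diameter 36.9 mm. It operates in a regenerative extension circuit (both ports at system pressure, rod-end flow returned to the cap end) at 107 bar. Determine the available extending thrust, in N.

F ≈ 11400 N

With equal pressure on both faces, forces on the annular region cancel; the net push is pressure × rod cross-section.
Rod cross-section A_rod = π/4 × (36.9 mm)² = 1069 mm^2
F = P × A_rod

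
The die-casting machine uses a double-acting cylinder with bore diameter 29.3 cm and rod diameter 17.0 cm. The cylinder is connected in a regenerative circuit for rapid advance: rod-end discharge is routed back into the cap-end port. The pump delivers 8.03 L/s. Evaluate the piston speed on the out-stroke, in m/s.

In regeneration the rod-end outflow joins the pump flow into the cap end, so the net volume the pump must supply per unit advance equals the rod cross-section area.
Rod cross-section A_rod = π/4 × (17.0 cm)² = 227.0 cm^2
v = Q_pump / A_rod

v ≈ 0.354 m/s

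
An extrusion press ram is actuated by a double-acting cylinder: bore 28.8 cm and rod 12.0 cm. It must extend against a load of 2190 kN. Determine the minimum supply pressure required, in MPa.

P ≈ 33.6 MPa

Cap-side area A_cap = π/4 × (28.8 cm)² = 651.4 cm^2
P = F / A = 2190 kN / A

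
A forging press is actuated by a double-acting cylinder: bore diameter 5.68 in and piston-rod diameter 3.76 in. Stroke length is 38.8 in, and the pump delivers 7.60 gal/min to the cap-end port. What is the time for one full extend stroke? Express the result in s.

t ≈ 33.6 s

Cap-side area A_cap = π/4 × (5.68 in)² = 25.34 in^2
Swept volume V = A × L; t = V / Q = A·L / Q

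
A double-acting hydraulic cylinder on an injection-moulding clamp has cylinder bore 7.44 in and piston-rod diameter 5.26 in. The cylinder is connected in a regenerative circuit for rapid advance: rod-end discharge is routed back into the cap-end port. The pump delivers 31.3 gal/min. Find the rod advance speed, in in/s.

v ≈ 5.55 in/s

In regeneration the rod-end outflow joins the pump flow into the cap end, so the net volume the pump must supply per unit advance equals the rod cross-section area.
Rod cross-section A_rod = π/4 × (5.26 in)² = 21.73 in^2
v = Q_pump / A_rod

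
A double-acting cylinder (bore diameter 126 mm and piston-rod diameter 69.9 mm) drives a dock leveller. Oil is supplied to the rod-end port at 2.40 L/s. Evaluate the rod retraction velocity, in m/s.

Rod-side annular area A_ann = π/4 × (126² − 69.9²) = 8632 mm^2
Flow into the rod-end port fills the annular volume.
v = Q / A

v ≈ 0.278 m/s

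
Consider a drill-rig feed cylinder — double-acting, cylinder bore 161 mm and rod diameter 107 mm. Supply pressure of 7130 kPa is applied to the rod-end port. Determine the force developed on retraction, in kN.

Rod-side annular area A_ann = π/4 × (161² − 107²) = 11370 mm^2
On retraction the pressure acts on the annular area (bore minus rod).
F = P × A_ann

F ≈ 81.0 kN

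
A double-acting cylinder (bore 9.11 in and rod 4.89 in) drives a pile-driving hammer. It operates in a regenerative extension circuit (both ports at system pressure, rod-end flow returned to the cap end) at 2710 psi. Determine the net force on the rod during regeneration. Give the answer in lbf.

F ≈ 50900 lbf

With equal pressure on both faces, forces on the annular region cancel; the net push is pressure × rod cross-section.
Rod cross-section A_rod = π/4 × (4.89 in)² = 18.78 in^2
F = P × A_rod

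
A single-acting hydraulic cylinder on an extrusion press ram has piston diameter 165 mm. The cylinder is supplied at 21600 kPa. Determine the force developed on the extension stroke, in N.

F ≈ 4.62e5 N

Cap-side area A_cap = π/4 × (165 mm)² = 21380 mm^2
F = P × A_cap = 21600 kPa × A_cap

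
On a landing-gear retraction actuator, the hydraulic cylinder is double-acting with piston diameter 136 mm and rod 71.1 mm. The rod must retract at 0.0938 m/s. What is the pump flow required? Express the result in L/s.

Rod-side annular area A_ann = π/4 × (136² − 71.1²) = 10560 mm^2
Q = A × v

Q ≈ 0.990 L/s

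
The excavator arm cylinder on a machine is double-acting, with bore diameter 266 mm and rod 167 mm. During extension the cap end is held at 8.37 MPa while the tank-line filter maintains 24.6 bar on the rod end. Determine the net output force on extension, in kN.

F ≈ 382 kN

Cap-side area A_cap = π/4 × (266 mm)² = 55570 mm^2
Rod-side annular area A_ann = π/4 × (266² − 167²) = 33670 mm^2
Net thrust = P_cap·A_cap − P_rod·A_ann = 465.1 kN − 82.82 kN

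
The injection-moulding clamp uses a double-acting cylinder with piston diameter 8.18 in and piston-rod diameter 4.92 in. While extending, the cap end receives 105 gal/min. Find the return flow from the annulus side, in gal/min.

Cap-side area A_cap = π/4 × (8.18 in)² = 52.55 in^2
Rod-side annular area A_ann = π/4 × (8.18² − 4.92²) = 33.54 in^2
Piston speed v = Q_in/A_cap; rod-end outflow Q_out = v × A_ann = Q_in × A_ann/A_cap.

Q_out ≈ 67.0 gal/min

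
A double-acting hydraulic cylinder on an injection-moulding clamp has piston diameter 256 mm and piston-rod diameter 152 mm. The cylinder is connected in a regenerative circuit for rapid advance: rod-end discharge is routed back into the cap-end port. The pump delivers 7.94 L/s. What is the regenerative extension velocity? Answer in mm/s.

v ≈ 438 mm/s

In regeneration the rod-end outflow joins the pump flow into the cap end, so the net volume the pump must supply per unit advance equals the rod cross-section area.
Rod cross-section A_rod = π/4 × (152 mm)² = 18150 mm^2
v = Q_pump / A_rod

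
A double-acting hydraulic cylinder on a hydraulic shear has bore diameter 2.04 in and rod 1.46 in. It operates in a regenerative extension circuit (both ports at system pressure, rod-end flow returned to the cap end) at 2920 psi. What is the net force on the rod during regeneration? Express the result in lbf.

F ≈ 4890 lbf

With equal pressure on both faces, forces on the annular region cancel; the net push is pressure × rod cross-section.
Rod cross-section A_rod = π/4 × (1.46 in)² = 1.674 in^2
F = P × A_rod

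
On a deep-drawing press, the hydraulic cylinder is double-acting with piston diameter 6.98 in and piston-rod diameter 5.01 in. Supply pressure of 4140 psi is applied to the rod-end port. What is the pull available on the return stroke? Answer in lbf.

F ≈ 76800 lbf

Rod-side annular area A_ann = π/4 × (6.98² − 5.01²) = 18.55 in^2
On retraction the pressure acts on the annular area (bore minus rod).
F = P × A_ann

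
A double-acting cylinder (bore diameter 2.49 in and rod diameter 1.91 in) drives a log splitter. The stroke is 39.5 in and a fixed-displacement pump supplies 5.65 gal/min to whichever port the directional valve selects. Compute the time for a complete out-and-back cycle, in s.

Cap-side area A_cap = π/4 × (2.49 in)² = 4.870 in^2
Rod-side annular area A_ann = π/4 × (2.49² − 1.91²) = 2.004 in^2
t_ext = A_cap·L/Q = 8.843 s
t_ret = A_ann·L/Q = 3.640 s
t_cycle = t_ext + t_ret

t ≈ 12.5 s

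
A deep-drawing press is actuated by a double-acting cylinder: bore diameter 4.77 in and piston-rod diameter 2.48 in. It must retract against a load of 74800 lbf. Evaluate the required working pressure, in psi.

P ≈ 5740 psi

Rod-side annular area A_ann = π/4 × (4.77² − 2.48²) = 13.04 in^2
Retraction: pressure acts on the annular area.
P = F / A = 74800 lbf / A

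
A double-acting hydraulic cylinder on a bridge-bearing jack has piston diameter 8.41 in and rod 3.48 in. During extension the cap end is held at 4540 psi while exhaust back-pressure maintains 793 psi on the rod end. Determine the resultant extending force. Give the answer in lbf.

F ≈ 2.16e5 lbf

Cap-side area A_cap = π/4 × (8.41 in)² = 55.55 in^2
Rod-side annular area A_ann = π/4 × (8.41² − 3.48²) = 46.04 in^2
Net thrust = P_cap·A_cap − P_rod·A_ann = 2.522e5 lbf − 36510 lbf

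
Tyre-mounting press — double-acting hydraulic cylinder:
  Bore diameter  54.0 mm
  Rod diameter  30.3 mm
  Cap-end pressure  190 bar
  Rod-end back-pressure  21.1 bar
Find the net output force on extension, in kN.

F ≈ 40.2 kN

Cap-side area A_cap = π/4 × (54.0 mm)² = 2290 mm^2
Rod-side annular area A_ann = π/4 × (54.0² − 30.3²) = 1569 mm^2
Net thrust = P_cap·A_cap − P_rod·A_ann = 43.51 kN − 3.311 kN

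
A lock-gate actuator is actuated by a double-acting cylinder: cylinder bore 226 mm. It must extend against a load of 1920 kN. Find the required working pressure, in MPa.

Cap-side area A_cap = π/4 × (226 mm)² = 40110 mm^2
P = F / A = 1920 kN / A

P ≈ 47.9 MPa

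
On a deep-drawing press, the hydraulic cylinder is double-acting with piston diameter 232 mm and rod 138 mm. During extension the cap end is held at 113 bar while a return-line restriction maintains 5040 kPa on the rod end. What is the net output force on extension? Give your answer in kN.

Cap-side area A_cap = π/4 × (232 mm)² = 42270 mm^2
Rod-side annular area A_ann = π/4 × (232² − 138²) = 27320 mm^2
Net thrust = P_cap·A_cap − P_rod·A_ann = 477.7 kN − 137.7 kN

F ≈ 340 kN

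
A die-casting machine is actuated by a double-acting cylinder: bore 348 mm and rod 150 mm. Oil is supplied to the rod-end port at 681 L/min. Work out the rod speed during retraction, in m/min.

v ≈ 8.79 m/min

Rod-side annular area A_ann = π/4 × (348² − 150²) = 77440 mm^2
Flow into the rod-end port fills the annular volume.
v = Q / A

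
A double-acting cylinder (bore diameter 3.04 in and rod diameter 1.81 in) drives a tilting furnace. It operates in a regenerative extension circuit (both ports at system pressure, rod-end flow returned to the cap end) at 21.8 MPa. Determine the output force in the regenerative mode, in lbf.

F ≈ 8140 lbf

With equal pressure on both faces, forces on the annular region cancel; the net push is pressure × rod cross-section.
Rod cross-section A_rod = π/4 × (1.81 in)² = 2.573 in^2
F = P × A_rod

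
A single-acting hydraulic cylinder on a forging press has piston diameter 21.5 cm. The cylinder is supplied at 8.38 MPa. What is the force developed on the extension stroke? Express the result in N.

F ≈ 3.04e5 N

Cap-side area A_cap = π/4 × (21.5 cm)² = 363.1 cm^2
F = P × A_cap = 8.38 MPa × A_cap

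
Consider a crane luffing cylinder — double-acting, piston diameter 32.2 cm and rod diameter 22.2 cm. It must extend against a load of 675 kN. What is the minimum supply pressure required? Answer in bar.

Cap-side area A_cap = π/4 × (32.2 cm)² = 814.3 cm^2
P = F / A = 675 kN / A

P ≈ 82.9 bar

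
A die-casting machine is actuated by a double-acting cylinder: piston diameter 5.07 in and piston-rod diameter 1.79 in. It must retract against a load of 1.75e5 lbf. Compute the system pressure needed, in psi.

P ≈ 9900 psi

Rod-side annular area A_ann = π/4 × (5.07² − 1.79²) = 17.67 in^2
Retraction: pressure acts on the annular area.
P = F / A = 1.75e5 lbf / A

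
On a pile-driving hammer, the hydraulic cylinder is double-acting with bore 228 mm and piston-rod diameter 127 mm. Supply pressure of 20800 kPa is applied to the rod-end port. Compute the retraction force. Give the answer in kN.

Rod-side annular area A_ann = π/4 × (228² − 127²) = 28160 mm^2
On retraction the pressure acts on the annular area (bore minus rod).
F = P × A_ann

F ≈ 586 kN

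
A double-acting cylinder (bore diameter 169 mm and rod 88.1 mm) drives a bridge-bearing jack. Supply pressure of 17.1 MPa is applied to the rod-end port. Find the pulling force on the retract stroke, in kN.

F ≈ 279 kN

Rod-side annular area A_ann = π/4 × (169² − 88.1²) = 16340 mm^2
On retraction the pressure acts on the annular area (bore minus rod).
F = P × A_ann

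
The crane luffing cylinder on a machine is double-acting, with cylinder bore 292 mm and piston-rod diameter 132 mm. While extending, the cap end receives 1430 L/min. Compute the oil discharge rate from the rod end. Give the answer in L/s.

Q_out ≈ 19.0 L/s

Cap-side area A_cap = π/4 × (292 mm)² = 66970 mm^2
Rod-side annular area A_ann = π/4 × (292² − 132²) = 53280 mm^2
Piston speed v = Q_in/A_cap; rod-end outflow Q_out = v × A_ann = Q_in × A_ann/A_cap.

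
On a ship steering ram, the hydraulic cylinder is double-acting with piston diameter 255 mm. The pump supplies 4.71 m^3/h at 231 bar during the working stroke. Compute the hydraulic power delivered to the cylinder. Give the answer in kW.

W ≈ 30.2 kW

Hydraulic power = P × Q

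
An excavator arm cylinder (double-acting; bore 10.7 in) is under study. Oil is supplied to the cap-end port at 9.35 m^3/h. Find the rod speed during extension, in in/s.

Cap-side area A_cap = π/4 × (10.7 in)² = 89.92 in^2
v = Q / A

v ≈ 1.76 in/s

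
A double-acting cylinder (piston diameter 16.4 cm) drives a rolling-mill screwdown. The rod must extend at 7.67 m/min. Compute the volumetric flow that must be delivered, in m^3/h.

Cap-side area A_cap = π/4 × (16.4 cm)² = 211.2 cm^2
Q = A × v

Q ≈ 9.72 m^3/h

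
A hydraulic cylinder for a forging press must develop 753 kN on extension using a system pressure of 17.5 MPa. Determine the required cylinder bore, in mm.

Extension force acts on the full piston face: F = P × (π/4)D².
D = √(4F / (πP)) = √(4 × 753 kN / (π × 17.5 MPa))

D ≈ 234 mm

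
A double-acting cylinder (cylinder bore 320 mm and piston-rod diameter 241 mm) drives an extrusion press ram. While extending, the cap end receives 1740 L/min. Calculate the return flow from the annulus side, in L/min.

Q_out ≈ 753 L/min

Cap-side area A_cap = π/4 × (320 mm)² = 80420 mm^2
Rod-side annular area A_ann = π/4 × (320² − 241²) = 34810 mm^2
Piston speed v = Q_in/A_cap; rod-end outflow Q_out = v × A_ann = Q_in × A_ann/A_cap.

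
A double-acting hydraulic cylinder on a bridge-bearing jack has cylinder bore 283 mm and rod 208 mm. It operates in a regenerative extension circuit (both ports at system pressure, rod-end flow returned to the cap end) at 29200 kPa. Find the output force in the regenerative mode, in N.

F ≈ 9.92e5 N

With equal pressure on both faces, forces on the annular region cancel; the net push is pressure × rod cross-section.
Rod cross-section A_rod = π/4 × (208 mm)² = 33980 mm^2
F = P × A_rod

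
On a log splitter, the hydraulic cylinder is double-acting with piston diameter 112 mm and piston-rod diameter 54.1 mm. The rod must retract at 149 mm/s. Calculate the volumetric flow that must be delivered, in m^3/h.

Q ≈ 4.05 m^3/h

Rod-side annular area A_ann = π/4 × (112² − 54.1²) = 7553 mm^2
Q = A × v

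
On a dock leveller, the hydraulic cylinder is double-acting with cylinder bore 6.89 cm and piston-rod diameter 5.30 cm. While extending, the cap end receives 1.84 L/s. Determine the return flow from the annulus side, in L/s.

Q_out ≈ 0.751 L/s

Cap-side area A_cap = π/4 × (6.89 cm)² = 37.28 cm^2
Rod-side annular area A_ann = π/4 × (6.89² − 5.30²) = 15.22 cm^2
Piston speed v = Q_in/A_cap; rod-end outflow Q_out = v × A_ann = Q_in × A_ann/A_cap.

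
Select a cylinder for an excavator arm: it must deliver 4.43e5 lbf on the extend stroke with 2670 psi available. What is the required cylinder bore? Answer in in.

D ≈ 14.5 in

Extension force acts on the full piston face: F = P × (π/4)D².
D = √(4F / (πP)) = √(4 × 4.43e5 lbf / (π × 2670 psi))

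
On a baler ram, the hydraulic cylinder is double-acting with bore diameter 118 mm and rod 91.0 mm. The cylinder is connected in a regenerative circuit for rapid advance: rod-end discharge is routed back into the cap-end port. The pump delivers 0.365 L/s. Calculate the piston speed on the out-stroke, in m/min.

In regeneration the rod-end outflow joins the pump flow into the cap end, so the net volume the pump must supply per unit advance equals the rod cross-section area.
Rod cross-section A_rod = π/4 × (91.0 mm)² = 6504 mm^2
v = Q_pump / A_rod

v ≈ 3.37 m/min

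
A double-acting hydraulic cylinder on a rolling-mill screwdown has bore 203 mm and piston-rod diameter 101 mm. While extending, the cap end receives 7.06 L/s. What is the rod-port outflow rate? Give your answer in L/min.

Cap-side area A_cap = π/4 × (203 mm)² = 32370 mm^2
Rod-side annular area A_ann = π/4 × (203² − 101²) = 24350 mm^2
Piston speed v = Q_in/A_cap; rod-end outflow Q_out = v × A_ann = Q_in × A_ann/A_cap.

Q_out ≈ 319 L/min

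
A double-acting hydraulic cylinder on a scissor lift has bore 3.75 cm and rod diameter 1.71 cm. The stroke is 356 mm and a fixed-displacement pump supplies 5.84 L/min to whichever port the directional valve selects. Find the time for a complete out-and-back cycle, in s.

t ≈ 7.24 s

Cap-side area A_cap = π/4 × (3.75 cm)² = 11.04 cm^2
Rod-side annular area A_ann = π/4 × (3.75² − 1.71²) = 8.748 cm^2
t_ext = A_cap·L/Q = 4.040 s
t_ret = A_ann·L/Q = 3.200 s
t_cycle = t_ext + t_ret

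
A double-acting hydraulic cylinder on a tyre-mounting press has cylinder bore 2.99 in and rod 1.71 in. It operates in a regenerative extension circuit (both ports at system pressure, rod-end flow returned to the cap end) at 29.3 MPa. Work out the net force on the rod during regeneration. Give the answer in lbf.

With equal pressure on both faces, forces on the annular region cancel; the net push is pressure × rod cross-section.
Rod cross-section A_rod = π/4 × (1.71 in)² = 2.297 in^2
F = P × A_rod

F ≈ 9760 lbf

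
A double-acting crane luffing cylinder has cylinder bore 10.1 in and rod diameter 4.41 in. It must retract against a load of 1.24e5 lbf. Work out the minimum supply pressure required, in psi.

Rod-side annular area A_ann = π/4 × (10.1² − 4.41²) = 64.84 in^2
Retraction: pressure acts on the annular area.
P = F / A = 1.24e5 lbf / A

P ≈ 1910 psi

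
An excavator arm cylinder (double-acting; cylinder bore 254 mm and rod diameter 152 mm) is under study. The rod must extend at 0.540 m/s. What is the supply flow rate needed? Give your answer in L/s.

Cap-side area A_cap = π/4 × (254 mm)² = 50670 mm^2
Q = A × v

Q ≈ 27.4 L/s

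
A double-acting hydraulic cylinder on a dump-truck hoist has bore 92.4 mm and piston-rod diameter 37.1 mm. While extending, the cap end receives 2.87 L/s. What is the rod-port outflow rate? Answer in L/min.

Q_out ≈ 144 L/min

Cap-side area A_cap = π/4 × (92.4 mm)² = 6706 mm^2
Rod-side annular area A_ann = π/4 × (92.4² − 37.1²) = 5625 mm^2
Piston speed v = Q_in/A_cap; rod-end outflow Q_out = v × A_ann = Q_in × A_ann/A_cap.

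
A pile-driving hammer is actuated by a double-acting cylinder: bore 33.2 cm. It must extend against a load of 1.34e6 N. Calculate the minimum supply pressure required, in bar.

Cap-side area A_cap = π/4 × (33.2 cm)² = 865.7 cm^2
P = F / A = 1.34e6 N / A

P ≈ 155 bar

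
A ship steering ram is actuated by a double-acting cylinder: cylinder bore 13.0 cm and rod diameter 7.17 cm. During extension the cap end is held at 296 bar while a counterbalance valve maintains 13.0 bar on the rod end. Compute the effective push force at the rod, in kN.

F ≈ 381 kN

Cap-side area A_cap = π/4 × (13.0 cm)² = 132.7 cm^2
Rod-side annular area A_ann = π/4 × (13.0² − 7.17²) = 92.36 cm^2
Net thrust = P_cap·A_cap − P_rod·A_ann = 392.9 kN − 12.01 kN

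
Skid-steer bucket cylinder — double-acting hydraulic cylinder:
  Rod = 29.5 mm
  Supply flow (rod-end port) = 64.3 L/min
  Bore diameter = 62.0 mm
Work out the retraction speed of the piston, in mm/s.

Rod-side annular area A_ann = π/4 × (62.0² − 29.5²) = 2336 mm^2
Flow into the rod-end port fills the annular volume.
v = Q / A

v ≈ 459 mm/s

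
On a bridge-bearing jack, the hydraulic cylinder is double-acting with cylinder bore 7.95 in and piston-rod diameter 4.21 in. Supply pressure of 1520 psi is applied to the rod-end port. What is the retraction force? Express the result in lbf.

Rod-side annular area A_ann = π/4 × (7.95² − 4.21²) = 35.72 in^2
On retraction the pressure acts on the annular area (bore minus rod).
F = P × A_ann

F ≈ 54300 lbf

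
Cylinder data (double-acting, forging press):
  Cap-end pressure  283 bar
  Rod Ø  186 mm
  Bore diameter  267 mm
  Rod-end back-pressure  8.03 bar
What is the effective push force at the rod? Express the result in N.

Cap-side area A_cap = π/4 × (267 mm)² = 55990 mm^2
Rod-side annular area A_ann = π/4 × (267² − 186²) = 28820 mm^2
Net thrust = P_cap·A_cap − P_rod·A_ann = 1.585e6 N − 23140 N

F ≈ 1.56e6 N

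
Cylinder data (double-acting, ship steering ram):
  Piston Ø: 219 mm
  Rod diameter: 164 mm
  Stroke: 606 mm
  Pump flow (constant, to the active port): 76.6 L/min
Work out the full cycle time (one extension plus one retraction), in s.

Cap-side area A_cap = π/4 × (219 mm)² = 37670 mm^2
Rod-side annular area A_ann = π/4 × (219² − 164²) = 16540 mm^2
t_ext = A_cap·L/Q = 17.88 s
t_ret = A_ann·L/Q = 7.853 s
t_cycle = t_ext + t_ret

t ≈ 25.7 s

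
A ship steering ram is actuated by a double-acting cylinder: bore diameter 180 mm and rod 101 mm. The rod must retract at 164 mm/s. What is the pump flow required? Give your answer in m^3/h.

Rod-side annular area A_ann = π/4 × (180² − 101²) = 17440 mm^2
Q = A × v

Q ≈ 10.3 m^3/h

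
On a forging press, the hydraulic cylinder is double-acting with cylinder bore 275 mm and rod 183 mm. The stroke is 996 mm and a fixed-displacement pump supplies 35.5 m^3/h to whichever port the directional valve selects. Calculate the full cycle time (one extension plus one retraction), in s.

Cap-side area A_cap = π/4 × (275 mm)² = 59400 mm^2
Rod-side annular area A_ann = π/4 × (275² − 183²) = 33090 mm^2
t_ext = A_cap·L/Q = 5.999 s
t_ret = A_ann·L/Q = 3.343 s
t_cycle = t_ext + t_ret

t ≈ 9.34 s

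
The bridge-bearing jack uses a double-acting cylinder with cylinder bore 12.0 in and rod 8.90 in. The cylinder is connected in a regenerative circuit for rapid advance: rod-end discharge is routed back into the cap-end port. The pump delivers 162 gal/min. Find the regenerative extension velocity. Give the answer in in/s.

v ≈ 10.0 in/s

In regeneration the rod-end outflow joins the pump flow into the cap end, so the net volume the pump must supply per unit advance equals the rod cross-section area.
Rod cross-section A_rod = π/4 × (8.90 in)² = 62.21 in^2
v = Q_pump / A_rod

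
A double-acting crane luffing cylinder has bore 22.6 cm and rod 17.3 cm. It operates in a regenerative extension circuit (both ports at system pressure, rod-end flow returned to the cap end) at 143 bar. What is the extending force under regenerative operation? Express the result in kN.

With equal pressure on both faces, forces on the annular region cancel; the net push is pressure × rod cross-section.
Rod cross-section A_rod = π/4 × (17.3 cm)² = 235.1 cm^2
F = P × A_rod

F ≈ 336 kN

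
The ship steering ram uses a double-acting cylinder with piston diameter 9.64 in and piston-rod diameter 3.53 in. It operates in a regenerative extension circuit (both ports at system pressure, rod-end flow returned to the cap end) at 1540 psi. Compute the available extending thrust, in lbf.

With equal pressure on both faces, forces on the annular region cancel; the net push is pressure × rod cross-section.
Rod cross-section A_rod = π/4 × (3.53 in)² = 9.787 in^2
F = P × A_rod

F ≈ 15100 lbf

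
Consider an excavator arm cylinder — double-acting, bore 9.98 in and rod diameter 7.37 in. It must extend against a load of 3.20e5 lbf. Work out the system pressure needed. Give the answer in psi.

P ≈ 4090 psi

Cap-side area A_cap = π/4 × (9.98 in)² = 78.23 in^2
P = F / A = 3.20e5 lbf / A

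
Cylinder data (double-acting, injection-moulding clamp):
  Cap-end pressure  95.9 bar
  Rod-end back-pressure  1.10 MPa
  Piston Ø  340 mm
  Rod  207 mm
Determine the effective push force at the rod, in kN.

F ≈ 808 kN

Cap-side area A_cap = π/4 × (340 mm)² = 90790 mm^2
Rod-side annular area A_ann = π/4 × (340² − 207²) = 57140 mm^2
Net thrust = P_cap·A_cap − P_rod·A_ann = 870.7 kN − 62.85 kN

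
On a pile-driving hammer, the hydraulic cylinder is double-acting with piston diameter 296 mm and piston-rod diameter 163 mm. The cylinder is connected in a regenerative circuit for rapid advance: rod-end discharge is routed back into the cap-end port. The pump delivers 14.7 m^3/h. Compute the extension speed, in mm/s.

In regeneration the rod-end outflow joins the pump flow into the cap end, so the net volume the pump must supply per unit advance equals the rod cross-section area.
Rod cross-section A_rod = π/4 × (163 mm)² = 20870 mm^2
v = Q_pump / A_rod

v ≈ 196 mm/s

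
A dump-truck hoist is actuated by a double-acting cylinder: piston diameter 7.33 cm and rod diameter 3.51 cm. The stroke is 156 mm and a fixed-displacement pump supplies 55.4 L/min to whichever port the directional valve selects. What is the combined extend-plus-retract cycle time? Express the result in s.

Cap-side area A_cap = π/4 × (7.33 cm)² = 42.20 cm^2
Rod-side annular area A_ann = π/4 × (7.33² − 3.51²) = 32.52 cm^2
t_ext = A_cap·L/Q = 0.7130 s
t_ret = A_ann·L/Q = 0.5495 s
t_cycle = t_ext + t_ret

t ≈ 1.26 s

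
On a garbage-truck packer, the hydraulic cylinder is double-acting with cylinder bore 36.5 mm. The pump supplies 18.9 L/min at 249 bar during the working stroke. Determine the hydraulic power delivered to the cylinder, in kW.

Hydraulic power = P × Q

W ≈ 7.84 kW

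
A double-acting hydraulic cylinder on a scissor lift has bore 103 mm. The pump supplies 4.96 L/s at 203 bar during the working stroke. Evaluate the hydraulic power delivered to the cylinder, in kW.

W ≈ 101 kW

Hydraulic power = P × Q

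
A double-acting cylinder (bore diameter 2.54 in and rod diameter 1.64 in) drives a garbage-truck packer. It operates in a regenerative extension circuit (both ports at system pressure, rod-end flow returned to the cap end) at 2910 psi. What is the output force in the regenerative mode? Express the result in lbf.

With equal pressure on both faces, forces on the annular region cancel; the net push is pressure × rod cross-section.
Rod cross-section A_rod = π/4 × (1.64 in)² = 2.112 in^2
F = P × A_rod

F ≈ 6150 lbf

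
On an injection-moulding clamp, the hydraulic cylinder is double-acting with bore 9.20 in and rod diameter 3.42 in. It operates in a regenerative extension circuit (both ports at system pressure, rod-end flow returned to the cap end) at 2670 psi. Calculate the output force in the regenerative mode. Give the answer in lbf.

F ≈ 24500 lbf

With equal pressure on both faces, forces on the annular region cancel; the net push is pressure × rod cross-section.
Rod cross-section A_rod = π/4 × (3.42 in)² = 9.186 in^2
F = P × A_rod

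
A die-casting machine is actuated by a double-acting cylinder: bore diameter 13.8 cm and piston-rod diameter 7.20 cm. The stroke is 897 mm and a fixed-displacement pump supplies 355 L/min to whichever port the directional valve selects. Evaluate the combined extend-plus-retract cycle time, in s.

Cap-side area A_cap = π/4 × (13.8 cm)² = 149.6 cm^2
Rod-side annular area A_ann = π/4 × (13.8² − 7.20²) = 108.9 cm^2
t_ext = A_cap·L/Q = 2.268 s
t_ret = A_ann·L/Q = 1.650 s
t_cycle = t_ext + t_ret

t ≈ 3.92 s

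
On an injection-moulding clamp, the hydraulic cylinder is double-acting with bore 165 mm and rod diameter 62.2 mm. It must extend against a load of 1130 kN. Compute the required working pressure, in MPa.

Cap-side area A_cap = π/4 × (165 mm)² = 21380 mm^2
P = F / A = 1130 kN / A

P ≈ 52.8 MPa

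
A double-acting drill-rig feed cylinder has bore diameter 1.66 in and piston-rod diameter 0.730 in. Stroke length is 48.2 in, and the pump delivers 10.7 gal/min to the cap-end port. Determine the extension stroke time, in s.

Cap-side area A_cap = π/4 × (1.66 in)² = 2.164 in^2
Swept volume V = A × L; t = V / Q = A·L / Q

t ≈ 2.53 s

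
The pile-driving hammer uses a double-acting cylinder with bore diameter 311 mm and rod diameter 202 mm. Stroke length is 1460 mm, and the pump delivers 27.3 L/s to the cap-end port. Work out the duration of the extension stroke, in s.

Cap-side area A_cap = π/4 × (311 mm)² = 75960 mm^2
Swept volume V = A × L; t = V / Q = A·L / Q

t ≈ 4.06 s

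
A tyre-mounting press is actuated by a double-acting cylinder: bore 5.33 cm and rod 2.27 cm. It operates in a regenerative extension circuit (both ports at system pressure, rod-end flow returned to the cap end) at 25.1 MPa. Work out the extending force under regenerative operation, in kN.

With equal pressure on both faces, forces on the annular region cancel; the net push is pressure × rod cross-section.
Rod cross-section A_rod = π/4 × (2.27 cm)² = 4.047 cm^2
F = P × A_rod

F ≈ 10.2 kN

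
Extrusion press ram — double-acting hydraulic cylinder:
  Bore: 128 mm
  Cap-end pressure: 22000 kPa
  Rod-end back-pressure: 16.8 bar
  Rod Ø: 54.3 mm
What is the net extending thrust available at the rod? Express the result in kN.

F ≈ 265 kN

Cap-side area A_cap = π/4 × (128 mm)² = 12870 mm^2
Rod-side annular area A_ann = π/4 × (128² − 54.3²) = 10550 mm^2
Net thrust = P_cap·A_cap − P_rod·A_ann = 283.1 kN − 17.73 kN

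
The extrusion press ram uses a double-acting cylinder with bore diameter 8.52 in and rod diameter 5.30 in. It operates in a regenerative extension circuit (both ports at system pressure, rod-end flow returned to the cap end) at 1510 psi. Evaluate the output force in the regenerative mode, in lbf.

F ≈ 33300 lbf

With equal pressure on both faces, forces on the annular region cancel; the net push is pressure × rod cross-section.
Rod cross-section A_rod = π/4 × (5.30 in)² = 22.06 in^2
F = P × A_rod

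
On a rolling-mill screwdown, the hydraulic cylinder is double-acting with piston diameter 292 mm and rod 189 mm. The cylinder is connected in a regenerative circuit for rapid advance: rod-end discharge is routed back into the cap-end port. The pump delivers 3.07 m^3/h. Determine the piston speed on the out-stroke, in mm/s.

v ≈ 30.4 mm/s

In regeneration the rod-end outflow joins the pump flow into the cap end, so the net volume the pump must supply per unit advance equals the rod cross-section area.
Rod cross-section A_rod = π/4 × (189 mm)² = 28060 mm^2
v = Q_pump / A_rod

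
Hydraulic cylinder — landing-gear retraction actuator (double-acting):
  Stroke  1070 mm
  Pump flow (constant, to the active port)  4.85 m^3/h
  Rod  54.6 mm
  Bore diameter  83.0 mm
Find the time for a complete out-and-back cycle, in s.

t ≈ 6.73 s

Cap-side area A_cap = π/4 × (83.0 mm)² = 5411 mm^2
Rod-side annular area A_ann = π/4 × (83.0² − 54.6²) = 3069 mm^2
t_ext = A_cap·L/Q = 4.297 s
t_ret = A_ann·L/Q = 2.438 s
t_cycle = t_ext + t_ret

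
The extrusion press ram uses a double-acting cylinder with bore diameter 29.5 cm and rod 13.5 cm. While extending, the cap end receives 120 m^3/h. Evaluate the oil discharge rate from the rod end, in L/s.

Q_out ≈ 26.4 L/s

Cap-side area A_cap = π/4 × (29.5 cm)² = 683.5 cm^2
Rod-side annular area A_ann = π/4 × (29.5² − 13.5²) = 540.4 cm^2
Piston speed v = Q_in/A_cap; rod-end outflow Q_out = v × A_ann = Q_in × A_ann/A_cap.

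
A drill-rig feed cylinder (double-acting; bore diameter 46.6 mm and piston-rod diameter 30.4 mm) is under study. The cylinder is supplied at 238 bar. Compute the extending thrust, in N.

Cap-side area A_cap = π/4 × (46.6 mm)² = 1706 mm^2
F = P × A_cap = 238 bar × A_cap

F ≈ 40600 N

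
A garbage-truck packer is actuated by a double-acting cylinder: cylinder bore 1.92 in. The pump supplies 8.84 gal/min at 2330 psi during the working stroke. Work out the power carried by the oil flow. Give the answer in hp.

W ≈ 12.0 hp

Hydraulic power = P × Q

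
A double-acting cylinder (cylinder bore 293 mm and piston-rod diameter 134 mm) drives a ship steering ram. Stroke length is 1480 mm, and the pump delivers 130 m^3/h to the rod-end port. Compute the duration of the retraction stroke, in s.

t ≈ 2.19 s

Rod-side annular area A_ann = π/4 × (293² − 134²) = 53320 mm^2
Swept volume V = A × L; t = V / Q = A·L / Q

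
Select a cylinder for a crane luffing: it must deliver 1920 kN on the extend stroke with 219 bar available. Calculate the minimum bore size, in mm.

Extension force acts on the full piston face: F = P × (π/4)D².
D = √(4F / (πP)) = √(4 × 1920 kN / (π × 219 bar))

D ≈ 334 mm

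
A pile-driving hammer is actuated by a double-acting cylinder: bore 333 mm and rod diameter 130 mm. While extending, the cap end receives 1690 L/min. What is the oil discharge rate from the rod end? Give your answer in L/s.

Q_out ≈ 23.9 L/s

Cap-side area A_cap = π/4 × (333 mm)² = 87090 mm^2
Rod-side annular area A_ann = π/4 × (333² − 130²) = 73820 mm^2
Piston speed v = Q_in/A_cap; rod-end outflow Q_out = v × A_ann = Q_in × A_ann/A_cap.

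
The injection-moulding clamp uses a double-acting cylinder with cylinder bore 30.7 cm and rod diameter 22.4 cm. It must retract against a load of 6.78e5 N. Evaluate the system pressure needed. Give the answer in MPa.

Rod-side annular area A_ann = π/4 × (30.7² − 22.4²) = 346.1 cm^2
Retraction: pressure acts on the annular area.
P = F / A = 6.78e5 N / A

P ≈ 19.6 MPa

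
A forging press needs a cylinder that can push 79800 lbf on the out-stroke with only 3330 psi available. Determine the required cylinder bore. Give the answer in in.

Extension force acts on the full piston face: F = P × (π/4)D².
D = √(4F / (πP)) = √(4 × 79800 lbf / (π × 3330 psi))

D ≈ 5.52 in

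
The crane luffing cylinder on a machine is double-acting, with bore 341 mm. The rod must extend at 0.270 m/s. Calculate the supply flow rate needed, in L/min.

Q ≈ 1480 L/min

Cap-side area A_cap = π/4 × (341 mm)² = 91330 mm^2
Q = A × v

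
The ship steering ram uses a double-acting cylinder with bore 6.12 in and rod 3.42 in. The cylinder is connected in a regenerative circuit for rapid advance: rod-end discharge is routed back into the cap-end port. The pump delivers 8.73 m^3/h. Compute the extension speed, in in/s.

v ≈ 16.1 in/s

In regeneration the rod-end outflow joins the pump flow into the cap end, so the net volume the pump must supply per unit advance equals the rod cross-section area.
Rod cross-section A_rod = π/4 × (3.42 in)² = 9.186 in^2
v = Q_pump / A_rod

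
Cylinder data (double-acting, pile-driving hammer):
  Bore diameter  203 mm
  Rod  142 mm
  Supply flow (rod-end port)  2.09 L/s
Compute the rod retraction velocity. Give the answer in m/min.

Rod-side annular area A_ann = π/4 × (203² − 142²) = 16530 mm^2
Flow into the rod-end port fills the annular volume.
v = Q / A

v ≈ 7.59 m/min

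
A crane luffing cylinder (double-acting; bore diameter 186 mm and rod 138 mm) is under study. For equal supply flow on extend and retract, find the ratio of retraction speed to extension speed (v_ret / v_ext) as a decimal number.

Cap-side area A_cap = π/4 × (186 mm)² = 27170 mm^2
Rod-side annular area A_ann = π/4 × (186² − 138²) = 12210 mm^2
For equal Q, v ∝ 1/A, so v_ret/v_ext = A_cap/A_ann.

v_ret/v_ext ≈ 2.22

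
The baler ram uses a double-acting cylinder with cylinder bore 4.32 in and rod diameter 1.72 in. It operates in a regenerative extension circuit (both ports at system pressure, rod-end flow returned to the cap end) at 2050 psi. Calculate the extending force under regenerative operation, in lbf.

With equal pressure on both faces, forces on the annular region cancel; the net push is pressure × rod cross-section.
Rod cross-section A_rod = π/4 × (1.72 in)² = 2.324 in^2
F = P × A_rod

F ≈ 4760 lbf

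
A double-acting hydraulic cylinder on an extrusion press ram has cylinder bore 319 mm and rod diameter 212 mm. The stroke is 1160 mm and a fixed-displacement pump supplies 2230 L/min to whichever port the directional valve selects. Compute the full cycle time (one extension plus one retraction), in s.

t ≈ 3.89 s

Cap-side area A_cap = π/4 × (319 mm)² = 79920 mm^2
Rod-side annular area A_ann = π/4 × (319² − 212²) = 44620 mm^2
t_ext = A_cap·L/Q = 2.494 s
t_ret = A_ann·L/Q = 1.393 s
t_cycle = t_ext + t_ret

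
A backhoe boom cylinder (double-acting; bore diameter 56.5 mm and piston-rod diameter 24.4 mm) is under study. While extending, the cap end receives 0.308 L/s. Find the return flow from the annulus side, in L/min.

Q_out ≈ 15.0 L/min

Cap-side area A_cap = π/4 × (56.5 mm)² = 2507 mm^2
Rod-side annular area A_ann = π/4 × (56.5² − 24.4²) = 2040 mm^2
Piston speed v = Q_in/A_cap; rod-end outflow Q_out = v × A_ann = Q_in × A_ann/A_cap.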